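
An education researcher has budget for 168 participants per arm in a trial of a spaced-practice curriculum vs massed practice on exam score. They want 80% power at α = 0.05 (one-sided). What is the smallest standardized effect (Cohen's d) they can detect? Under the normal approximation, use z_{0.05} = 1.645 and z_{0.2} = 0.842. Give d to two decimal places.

For two independent groups of n = 168 each: d_min = (z_{α} + z_β)·√(2/n).
z-sum = 1.645 + 0.842 = 2.487.
d_min = 2.487 × √(2/168) = 2.487 × 0.1091 = 0.271.

d_min ≈ 0.27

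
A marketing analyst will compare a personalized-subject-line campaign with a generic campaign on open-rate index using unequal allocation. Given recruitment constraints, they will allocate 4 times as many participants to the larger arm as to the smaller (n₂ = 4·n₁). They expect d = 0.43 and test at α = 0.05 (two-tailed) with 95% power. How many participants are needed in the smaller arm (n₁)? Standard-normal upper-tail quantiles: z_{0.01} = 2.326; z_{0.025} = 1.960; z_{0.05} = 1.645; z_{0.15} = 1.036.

With allocation ratio k = n₂/n₁ = 4, Var(x̄₁−x̄₂) = σ²(1/n₁ + 1/(k·n₁)) = σ²·(k+1)/(k·n₁).
So n₁ = (1 + 1/k)·((z_{α/2} + z_β)/d)² = 1.250 × (3.605/0.43)².
n₁ = 1.250 × 70.29 = 87.9.
Round up: n₁ = 88, giving n₂ = 4 × 88 = 352.

n₁ = 88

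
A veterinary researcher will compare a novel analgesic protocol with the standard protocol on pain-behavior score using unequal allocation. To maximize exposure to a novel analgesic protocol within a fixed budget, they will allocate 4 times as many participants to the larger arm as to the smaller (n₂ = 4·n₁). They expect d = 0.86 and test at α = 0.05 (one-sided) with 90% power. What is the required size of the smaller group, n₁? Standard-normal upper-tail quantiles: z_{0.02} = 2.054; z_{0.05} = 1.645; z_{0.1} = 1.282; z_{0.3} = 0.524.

With allocation ratio k = n₂/n₁ = 4, Var(x̄₁−x̄₂) = σ²(1/n₁ + 1/(k·n₁)) = σ²·(k+1)/(k·n₁).
So n₁ = (1 + 1/k)·((z_{α} + z_β)/d)² = 1.250 × (2.927/0.86)².
n₁ = 1.250 × 11.58 = 14.5.
Round up: n₁ = 15, giving n₂ = 4 × 15 = 60.

n₁ = 15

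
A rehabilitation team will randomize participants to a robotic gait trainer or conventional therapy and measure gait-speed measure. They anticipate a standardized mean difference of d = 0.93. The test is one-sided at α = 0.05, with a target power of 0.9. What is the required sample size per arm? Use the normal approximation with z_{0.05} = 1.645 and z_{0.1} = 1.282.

n = 20 per group

For two independent groups with equal n: n = 2·((z_{α} + z_β) / d)².
z_{α} + z_β = 1.645 + 1.282 = 2.927.
n = 2 × (2.927 / 0.93)² = 2 × 3.147² = 2 × 9.91 = 19.8.
Round up to the next whole participant.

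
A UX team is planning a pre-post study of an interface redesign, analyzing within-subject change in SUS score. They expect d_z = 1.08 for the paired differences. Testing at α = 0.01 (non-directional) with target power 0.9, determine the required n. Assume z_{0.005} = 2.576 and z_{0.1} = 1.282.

For a paired (one-sample on differences) test: n = ((z_{α/2} + z_β) / d)².
z_{α/2} + z_β = 2.576 + 1.282 = 3.858.
n = (3.858 / 1.08)² = 3.572² = 12.76.
Round up.

n = 13 pairs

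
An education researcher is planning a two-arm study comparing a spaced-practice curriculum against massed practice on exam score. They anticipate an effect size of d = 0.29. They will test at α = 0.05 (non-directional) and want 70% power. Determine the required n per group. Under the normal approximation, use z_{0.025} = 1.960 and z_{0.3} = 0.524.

n = 147 per group

For two independent groups with equal n: n = 2·((z_{α/2} + z_β) / d)².
z_{α/2} + z_β = 1.960 + 0.524 = 2.484.
n = 2 × (2.484 / 0.29)² = 2 × 8.566² = 2 × 73.37 = 146.7.
Round up to the next whole participant.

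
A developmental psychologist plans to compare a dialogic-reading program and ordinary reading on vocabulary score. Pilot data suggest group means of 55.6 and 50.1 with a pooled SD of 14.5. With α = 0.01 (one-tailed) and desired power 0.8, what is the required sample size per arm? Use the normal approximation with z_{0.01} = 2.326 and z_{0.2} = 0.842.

Cohen's d = |M₁ − M₂| / SD_pooled = |55.6 − 50.1| / 14.5 = 5.5 / 14.5 = 0.379.
For two independent groups with equal n: n = 2·((z_{α} + z_β) / d)².
z_{α} + z_β = 2.326 + 0.842 = 3.168.
n = 2 × (3.168 / 0.379)² = 2 × 8.359² = 2 × 69.87 = 139.7.
Round up to the next whole participant.

n = 140 per group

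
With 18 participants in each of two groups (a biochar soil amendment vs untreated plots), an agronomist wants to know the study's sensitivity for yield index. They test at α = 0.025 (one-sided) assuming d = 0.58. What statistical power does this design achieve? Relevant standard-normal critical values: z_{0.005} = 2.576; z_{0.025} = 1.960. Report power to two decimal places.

power ≈ 0.41

For two equal groups, power = Φ(d·√(n/2) − z_{α}).
d·√(n/2) = 0.58 × √(18/2) = 0.58 × 3.000 = 1.740.
z_β = 1.740 − 1.960 = -0.220.
Power = Φ(-0.220) = 0.413.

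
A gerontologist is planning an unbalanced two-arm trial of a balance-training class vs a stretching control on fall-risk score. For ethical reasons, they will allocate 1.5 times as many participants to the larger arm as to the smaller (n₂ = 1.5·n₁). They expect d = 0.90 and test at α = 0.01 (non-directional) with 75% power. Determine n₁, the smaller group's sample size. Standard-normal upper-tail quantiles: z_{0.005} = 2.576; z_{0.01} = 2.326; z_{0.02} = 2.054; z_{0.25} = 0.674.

With allocation ratio k = n₂/n₁ = 1.5, Var(x̄₁−x̄₂) = σ²(1/n₁ + 1/(k·n₁)) = σ²·(k+1)/(k·n₁).
So n₁ = (1 + 1/k)·((z_{α/2} + z_β)/d)² = 1.667 × (3.250/0.90)².
n₁ = 1.667 × 13.04 = 21.7.
Round up: n₁ = 22, giving n₂ = 1.5 × 22 = 33.

n₁ = 22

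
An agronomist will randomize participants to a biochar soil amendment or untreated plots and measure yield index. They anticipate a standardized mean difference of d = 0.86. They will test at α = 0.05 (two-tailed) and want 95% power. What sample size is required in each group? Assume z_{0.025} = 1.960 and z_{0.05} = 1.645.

n = 36 per group

For two independent groups with equal n: n = 2·((z_{α/2} + z_β) / d)².
z_{α/2} + z_β = 1.960 + 1.645 = 3.605.
n = 2 × (3.605 / 0.86)² = 2 × 4.192² = 2 × 17.57 = 35.1.
Round up to the next whole participant.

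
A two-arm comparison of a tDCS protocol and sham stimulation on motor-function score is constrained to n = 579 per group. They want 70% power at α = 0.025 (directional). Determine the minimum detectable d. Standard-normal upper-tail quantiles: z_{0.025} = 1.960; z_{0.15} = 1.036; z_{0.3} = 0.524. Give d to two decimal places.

For two independent groups of n = 579 each: d_min = (z_{α} + z_β)·√(2/n).
z-sum = 1.960 + 0.524 = 2.484.
d_min = 2.484 × √(2/579) = 2.484 × 0.0588 = 0.146.

d_min ≈ 0.15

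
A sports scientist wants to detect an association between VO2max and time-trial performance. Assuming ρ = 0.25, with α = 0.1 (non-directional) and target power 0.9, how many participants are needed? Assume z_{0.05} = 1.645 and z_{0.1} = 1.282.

Fisher's z: C = ½·ln((1+r)/(1−r)) = ½·ln(1.6667) = 0.2554.
n = ((z_{α/2} + z_β)/C)² + 3.
(1.645 + 1.282) / 0.2554 = 2.927 / 0.2554 = 11.460.
n = 11.460² + 3 = 131.34 + 3 = 134.3.
Round up.

n = 135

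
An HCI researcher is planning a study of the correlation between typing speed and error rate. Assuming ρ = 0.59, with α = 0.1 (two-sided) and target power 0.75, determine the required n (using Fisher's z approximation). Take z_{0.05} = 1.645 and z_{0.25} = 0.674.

n = 15

Fisher's z: C = ½·ln((1+r)/(1−r)) = ½·ln(3.8780) = 0.6777.
n = ((z_{α/2} + z_β)/C)² + 3.
(1.645 + 0.674) / 0.6777 = 2.319 / 0.6777 = 3.422.
n = 3.422² + 3 = 11.71 + 3 = 14.7.
Round up.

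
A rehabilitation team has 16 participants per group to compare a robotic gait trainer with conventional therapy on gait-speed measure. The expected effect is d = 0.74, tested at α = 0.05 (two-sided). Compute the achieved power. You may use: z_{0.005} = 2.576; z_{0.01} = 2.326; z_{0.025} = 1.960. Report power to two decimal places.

power ≈ 0.55

For two equal groups, power = Φ(d·√(n/2) − z_{α/2}).
d·√(n/2) = 0.74 × √(16/2) = 0.74 × 2.828 = 2.093.
z_β = 2.093 − 1.960 = 0.133.
Power = Φ(0.133) = 0.553.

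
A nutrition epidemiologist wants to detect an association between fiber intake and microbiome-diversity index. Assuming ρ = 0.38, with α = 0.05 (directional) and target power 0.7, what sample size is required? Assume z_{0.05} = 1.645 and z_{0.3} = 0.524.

n = 33

Fisher's z: C = ½·ln((1+r)/(1−r)) = ½·ln(2.2258) = 0.4001.
n = ((z_{α} + z_β)/C)² + 3.
(1.645 + 0.524) / 0.4001 = 2.169 / 0.4001 = 5.421.
n = 5.421² + 3 = 29.39 + 3 = 32.4.
Round up.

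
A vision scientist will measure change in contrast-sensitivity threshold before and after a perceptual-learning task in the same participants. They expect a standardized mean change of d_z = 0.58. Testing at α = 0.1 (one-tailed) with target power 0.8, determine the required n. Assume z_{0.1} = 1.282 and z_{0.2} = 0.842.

For a paired (one-sample on differences) test: n = ((z_{α} + z_β) / d)².
z_{α} + z_β = 1.282 + 0.842 = 2.124.
n = (2.124 / 0.58)² = 3.662² = 13.41.
Round up.

n = 14 pairs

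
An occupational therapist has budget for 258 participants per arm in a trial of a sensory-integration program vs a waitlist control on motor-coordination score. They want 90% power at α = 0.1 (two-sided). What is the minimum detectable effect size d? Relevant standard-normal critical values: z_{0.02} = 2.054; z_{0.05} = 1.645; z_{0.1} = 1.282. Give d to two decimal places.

For two independent groups of n = 258 each: d_min = (z_{α/2} + z_β)·√(2/n).
z-sum = 1.645 + 1.282 = 2.927.
d_min = 2.927 × √(2/258) = 2.927 × 0.0880 = 0.258.

d_min ≈ 0.26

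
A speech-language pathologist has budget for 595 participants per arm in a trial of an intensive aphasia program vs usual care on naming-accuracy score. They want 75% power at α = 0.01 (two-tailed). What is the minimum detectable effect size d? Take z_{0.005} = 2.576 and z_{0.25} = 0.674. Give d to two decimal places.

d_min ≈ 0.19

For two independent groups of n = 595 each: d_min = (z_{α/2} + z_β)·√(2/n).
z-sum = 2.576 + 0.674 = 3.250.
d_min = 3.250 × √(2/595) = 3.250 × 0.0580 = 0.188.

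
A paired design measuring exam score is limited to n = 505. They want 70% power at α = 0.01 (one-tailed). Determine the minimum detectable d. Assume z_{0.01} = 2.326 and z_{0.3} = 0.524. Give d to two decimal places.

For a single sample (or paired design) of n = 505: d_min = (z_{α} + z_β)/√n.
z-sum = 2.326 + 0.524 = 2.850.
d_min = 2.850 / √505 = 2.850 / 22.472 = 0.127.

d_min ≈ 0.13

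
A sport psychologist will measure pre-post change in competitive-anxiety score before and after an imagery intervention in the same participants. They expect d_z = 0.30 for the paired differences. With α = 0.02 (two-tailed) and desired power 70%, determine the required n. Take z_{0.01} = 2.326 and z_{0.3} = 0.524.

For a paired (one-sample on differences) test: n = ((z_{α/2} + z_β) / d)².
z_{α/2} + z_β = 2.326 + 0.524 = 2.850.
n = (2.850 / 0.30)² = 9.500² = 90.25.
Round up.

n = 91 pairs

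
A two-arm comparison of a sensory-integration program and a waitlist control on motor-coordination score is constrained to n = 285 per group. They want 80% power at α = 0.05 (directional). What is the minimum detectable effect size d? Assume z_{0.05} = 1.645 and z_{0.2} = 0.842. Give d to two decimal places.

For two independent groups of n = 285 each: d_min = (z_{α} + z_β)·√(2/n).
z-sum = 1.645 + 0.842 = 2.487.
d_min = 2.487 × √(2/285) = 2.487 × 0.0838 = 0.208.

d_min ≈ 0.21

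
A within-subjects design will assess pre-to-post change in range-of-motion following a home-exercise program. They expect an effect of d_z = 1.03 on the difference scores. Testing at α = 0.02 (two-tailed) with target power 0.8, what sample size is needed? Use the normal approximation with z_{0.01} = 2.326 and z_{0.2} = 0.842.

n = 10 pairs

For a paired (one-sample on differences) test: n = ((z_{α/2} + z_β) / d)².
z_{α/2} + z_β = 2.326 + 0.842 = 3.168.
n = (3.168 / 1.03)² = 3.076² = 9.46.
Round up.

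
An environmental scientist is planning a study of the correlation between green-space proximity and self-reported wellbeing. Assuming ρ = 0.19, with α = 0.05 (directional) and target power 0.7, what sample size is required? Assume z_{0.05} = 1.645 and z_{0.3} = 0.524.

n = 131

Fisher's z: C = ½·ln((1+r)/(1−r)) = ½·ln(1.4691) = 0.1923.
n = ((z_{α} + z_β)/C)² + 3.
(1.645 + 0.524) / 0.1923 = 2.169 / 0.1923 = 11.279.
n = 11.279² + 3 = 127.22 + 3 = 130.2.
Round up.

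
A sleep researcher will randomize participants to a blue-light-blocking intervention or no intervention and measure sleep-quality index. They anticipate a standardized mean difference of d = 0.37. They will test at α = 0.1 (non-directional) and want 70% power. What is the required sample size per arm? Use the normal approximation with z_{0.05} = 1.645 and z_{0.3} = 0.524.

n = 69 per group

For two independent groups with equal n: n = 2·((z_{α/2} + z_β) / d)².
z_{α/2} + z_β = 1.645 + 0.524 = 2.169.
n = 2 × (2.169 / 0.37)² = 2 × 5.862² = 2 × 34.36 = 68.7.
Round up to the next whole participant.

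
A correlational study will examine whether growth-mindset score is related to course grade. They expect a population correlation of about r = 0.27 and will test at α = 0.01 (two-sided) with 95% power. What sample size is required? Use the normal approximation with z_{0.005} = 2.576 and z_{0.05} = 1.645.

n = 236

Fisher's z: C = ½·ln((1+r)/(1−r)) = ½·ln(1.7397) = 0.2769.
n = ((z_{α/2} + z_β)/C)² + 3.
(2.576 + 1.645) / 0.2769 = 4.221 / 0.2769 = 15.244.
n = 15.244² + 3 = 232.37 + 3 = 235.4.
Round up.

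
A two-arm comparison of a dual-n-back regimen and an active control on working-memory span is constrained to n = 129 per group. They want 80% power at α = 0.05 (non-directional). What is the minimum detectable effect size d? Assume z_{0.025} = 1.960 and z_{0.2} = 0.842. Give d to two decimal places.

For two independent groups of n = 129 each: d_min = (z_{α/2} + z_β)·√(2/n).
z-sum = 1.960 + 0.842 = 2.802.
d_min = 2.802 × √(2/129) = 2.802 × 0.1245 = 0.349.

d_min ≈ 0.35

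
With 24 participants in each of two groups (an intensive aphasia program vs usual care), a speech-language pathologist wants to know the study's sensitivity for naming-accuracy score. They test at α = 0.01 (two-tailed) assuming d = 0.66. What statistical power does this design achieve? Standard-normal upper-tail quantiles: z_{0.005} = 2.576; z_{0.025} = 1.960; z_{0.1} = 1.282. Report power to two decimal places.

power ≈ 0.39

For two equal groups, power = Φ(d·√(n/2) − z_{α/2}).
d·√(n/2) = 0.66 × √(24/2) = 0.66 × 3.464 = 2.286.
z_β = 2.286 − 2.576 = -0.290.
Power = Φ(-0.290) = 0.386.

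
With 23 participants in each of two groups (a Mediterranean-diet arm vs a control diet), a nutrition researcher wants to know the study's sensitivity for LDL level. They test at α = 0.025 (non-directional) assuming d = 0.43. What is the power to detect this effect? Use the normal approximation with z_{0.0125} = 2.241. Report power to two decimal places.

For two equal groups, power = Φ(d·√(n/2) − z_{α/2}).
d·√(n/2) = 0.43 × √(23/2) = 0.43 × 3.391 = 1.458.
z_β = 1.458 − 2.241 = -0.783.
Power = Φ(-0.783) = 0.217.

power ≈ 0.22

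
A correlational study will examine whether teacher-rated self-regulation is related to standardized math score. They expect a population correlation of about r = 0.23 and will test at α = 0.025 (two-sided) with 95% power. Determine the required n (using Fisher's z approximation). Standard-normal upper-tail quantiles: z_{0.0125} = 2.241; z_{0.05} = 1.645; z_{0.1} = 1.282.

Fisher's z: C = ½·ln((1+r)/(1−r)) = ½·ln(1.5974) = 0.2342.
n = ((z_{α/2} + z_β)/C)² + 3.
(2.241 + 1.645) / 0.2342 = 3.886 / 0.2342 = 16.593.
n = 16.593² + 3 = 275.32 + 3 = 278.3.
Round up.

n = 279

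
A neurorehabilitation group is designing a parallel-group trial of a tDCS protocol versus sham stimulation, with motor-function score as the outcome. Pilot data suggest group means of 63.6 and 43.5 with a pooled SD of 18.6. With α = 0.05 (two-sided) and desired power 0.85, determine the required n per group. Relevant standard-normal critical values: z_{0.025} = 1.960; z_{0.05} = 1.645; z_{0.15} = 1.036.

Cohen's d = |M₁ − M₂| / SD_pooled = |63.6 − 43.5| / 18.6 = 20.1 / 18.6 = 1.081.
For two independent groups with equal n: n = 2·((z_{α/2} + z_β) / d)².
z_{α/2} + z_β = 1.960 + 1.036 = 2.996.
n = 2 × (2.996 / 1.081)² = 2 × 2.772² = 2 × 7.68 = 15.4.
Round up to the next whole participant.

n = 16 per group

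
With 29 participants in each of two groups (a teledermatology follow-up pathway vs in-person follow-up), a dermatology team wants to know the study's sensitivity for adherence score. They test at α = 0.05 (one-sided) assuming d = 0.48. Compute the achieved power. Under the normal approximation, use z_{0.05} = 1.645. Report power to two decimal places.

For two equal groups, power = Φ(d·√(n/2) − z_{α}).
d·√(n/2) = 0.48 × √(29/2) = 0.48 × 3.808 = 1.828.
z_β = 1.828 − 1.645 = 0.183.
Power = Φ(0.183) = 0.573.

power ≈ 0.57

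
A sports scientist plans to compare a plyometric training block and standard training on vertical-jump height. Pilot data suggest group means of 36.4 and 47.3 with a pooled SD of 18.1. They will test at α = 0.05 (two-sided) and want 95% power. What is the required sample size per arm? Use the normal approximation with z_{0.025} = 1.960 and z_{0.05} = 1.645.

Cohen's d = |M₁ − M₂| / SD_pooled = |36.4 − 47.3| / 18.1 = 10.9 / 18.1 = 0.602.
For two independent groups with equal n: n = 2·((z_{α/2} + z_β) / d)².
z_{α/2} + z_β = 1.960 + 1.645 = 3.605.
n = 2 × (3.605 / 0.602)² = 2 × 5.988² = 2 × 35.86 = 71.7.
Round up to the next whole participant.

n = 72 per group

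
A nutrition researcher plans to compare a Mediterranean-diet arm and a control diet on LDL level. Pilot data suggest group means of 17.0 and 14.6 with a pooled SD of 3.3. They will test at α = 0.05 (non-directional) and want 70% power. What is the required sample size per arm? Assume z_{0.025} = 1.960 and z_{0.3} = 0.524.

Cohen's d = |M₁ − M₂| / SD_pooled = |17.0 − 14.6| / 3.3 = 2.4 / 3.3 = 0.727.
For two independent groups with equal n: n = 2·((z_{α/2} + z_β) / d)².
z_{α/2} + z_β = 1.960 + 0.524 = 2.484.
n = 2 × (2.484 / 0.727)² = 2 × 3.417² = 2 × 11.67 = 23.3.
Round up to the next whole participant.

n = 24 per group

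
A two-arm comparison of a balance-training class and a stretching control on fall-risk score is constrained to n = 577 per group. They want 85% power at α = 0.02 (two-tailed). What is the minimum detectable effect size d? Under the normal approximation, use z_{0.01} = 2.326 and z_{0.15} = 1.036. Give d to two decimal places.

d_min ≈ 0.20

For two independent groups of n = 577 each: d_min = (z_{α/2} + z_β)·√(2/n).
z-sum = 2.326 + 1.036 = 3.362.
d_min = 3.362 × √(2/577) = 3.362 × 0.0589 = 0.198.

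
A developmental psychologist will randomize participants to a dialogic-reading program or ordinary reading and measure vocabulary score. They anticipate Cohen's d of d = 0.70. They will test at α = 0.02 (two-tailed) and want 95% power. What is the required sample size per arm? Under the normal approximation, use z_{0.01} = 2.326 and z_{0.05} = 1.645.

For two independent groups with equal n: n = 2·((z_{α/2} + z_β) / d)².
z_{α/2} + z_β = 2.326 + 1.645 = 3.971.
n = 2 × (3.971 / 0.70)² = 2 × 5.673² = 2 × 32.18 = 64.4.
Round up to the next whole participant.

n = 65 per group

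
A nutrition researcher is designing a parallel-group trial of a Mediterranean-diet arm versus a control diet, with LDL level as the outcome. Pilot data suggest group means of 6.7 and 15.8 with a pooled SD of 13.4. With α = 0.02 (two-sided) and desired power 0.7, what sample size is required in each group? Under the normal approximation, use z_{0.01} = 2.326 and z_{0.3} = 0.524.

n = 36 per group

Cohen's d = |M₁ − M₂| / SD_pooled = |6.7 − 15.8| / 13.4 = 9.1 / 13.4 = 0.679.
For two independent groups with equal n: n = 2·((z_{α/2} + z_β) / d)².
z_{α/2} + z_β = 2.326 + 0.524 = 2.850.
n = 2 × (2.850 / 0.679)² = 2 × 4.197² = 2 × 17.62 = 35.2.
Round up to the next whole participant.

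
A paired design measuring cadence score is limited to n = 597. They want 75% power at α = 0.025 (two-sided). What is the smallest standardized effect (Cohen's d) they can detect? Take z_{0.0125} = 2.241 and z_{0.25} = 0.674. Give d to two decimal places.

For a single sample (or paired design) of n = 597: d_min = (z_{α/2} + z_β)/√n.
z-sum = 2.241 + 0.674 = 2.915.
d_min = 2.915 / √597 = 2.915 / 24.434 = 0.119.

d_min ≈ 0.12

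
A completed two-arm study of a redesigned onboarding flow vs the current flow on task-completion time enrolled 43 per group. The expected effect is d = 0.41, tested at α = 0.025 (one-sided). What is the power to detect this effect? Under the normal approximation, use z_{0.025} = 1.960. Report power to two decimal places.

power ≈ 0.48

For two equal groups, power = Φ(d·√(n/2) − z_{α}).
d·√(n/2) = 0.41 × √(43/2) = 0.41 × 4.637 = 1.901.
z_β = 1.901 − 1.960 = -0.059.
Power = Φ(-0.059) = 0.477.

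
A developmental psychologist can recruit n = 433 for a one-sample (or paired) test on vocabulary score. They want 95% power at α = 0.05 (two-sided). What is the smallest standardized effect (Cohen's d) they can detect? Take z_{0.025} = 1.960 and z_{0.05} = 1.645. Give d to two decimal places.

For a single sample (or paired design) of n = 433: d_min = (z_{α/2} + z_β)/√n.
z-sum = 1.960 + 1.645 = 3.605.
d_min = 3.605 / √433 = 3.605 / 20.809 = 0.173.

d_min ≈ 0.17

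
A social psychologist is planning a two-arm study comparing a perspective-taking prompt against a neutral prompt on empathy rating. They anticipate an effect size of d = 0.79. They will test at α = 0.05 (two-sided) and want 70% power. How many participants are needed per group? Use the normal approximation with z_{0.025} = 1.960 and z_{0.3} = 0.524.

n = 20 per group

For two independent groups with equal n: n = 2·((z_{α/2} + z_β) / d)².
z_{α/2} + z_β = 1.960 + 0.524 = 2.484.
n = 2 × (2.484 / 0.79)² = 2 × 3.144² = 2 × 9.89 = 19.8.
Round up to the next whole participant.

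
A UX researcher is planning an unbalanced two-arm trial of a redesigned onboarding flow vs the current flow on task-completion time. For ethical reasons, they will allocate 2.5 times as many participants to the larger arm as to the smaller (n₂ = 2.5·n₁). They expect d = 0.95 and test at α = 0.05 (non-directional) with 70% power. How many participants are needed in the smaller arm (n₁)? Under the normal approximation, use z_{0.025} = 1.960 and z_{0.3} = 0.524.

n₁ = 10

With allocation ratio k = n₂/n₁ = 2.5, Var(x̄₁−x̄₂) = σ²(1/n₁ + 1/(k·n₁)) = σ²·(k+1)/(k·n₁).
So n₁ = (1 + 1/k)·((z_{α/2} + z_β)/d)² = 1.400 × (2.484/0.95)².
n₁ = 1.400 × 6.84 = 9.6.
Round up: n₁ = 10, giving n₂ = 2.5 × 10 = 25.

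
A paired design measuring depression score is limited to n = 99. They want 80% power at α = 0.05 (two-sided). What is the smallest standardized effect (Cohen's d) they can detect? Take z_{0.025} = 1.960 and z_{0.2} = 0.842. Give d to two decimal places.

For a single sample (or paired design) of n = 99: d_min = (z_{α/2} + z_β)/√n.
z-sum = 1.960 + 0.842 = 2.802.
d_min = 2.802 / √99 = 2.802 / 9.950 = 0.282.

d_min ≈ 0.28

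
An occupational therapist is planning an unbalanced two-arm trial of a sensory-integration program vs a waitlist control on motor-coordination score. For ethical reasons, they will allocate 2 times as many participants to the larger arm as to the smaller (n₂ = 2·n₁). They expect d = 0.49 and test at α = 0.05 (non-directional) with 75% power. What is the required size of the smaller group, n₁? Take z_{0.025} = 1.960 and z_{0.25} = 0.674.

n₁ = 44

With allocation ratio k = n₂/n₁ = 2, Var(x̄₁−x̄₂) = σ²(1/n₁ + 1/(k·n₁)) = σ²·(k+1)/(k·n₁).
So n₁ = (1 + 1/k)·((z_{α/2} + z_β)/d)² = 1.500 × (2.634/0.49)².
n₁ = 1.500 × 28.90 = 43.3.
Round up: n₁ = 44, giving n₂ = 2 × 44 = 88.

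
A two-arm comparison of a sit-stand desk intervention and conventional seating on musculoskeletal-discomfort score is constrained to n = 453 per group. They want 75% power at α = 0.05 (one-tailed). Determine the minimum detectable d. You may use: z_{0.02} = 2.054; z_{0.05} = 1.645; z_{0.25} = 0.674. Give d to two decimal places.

For two independent groups of n = 453 each: d_min = (z_{α} + z_β)·√(2/n).
z-sum = 1.645 + 0.674 = 2.319.
d_min = 2.319 × √(2/453) = 2.319 × 0.0664 = 0.154.

d_min ≈ 0.15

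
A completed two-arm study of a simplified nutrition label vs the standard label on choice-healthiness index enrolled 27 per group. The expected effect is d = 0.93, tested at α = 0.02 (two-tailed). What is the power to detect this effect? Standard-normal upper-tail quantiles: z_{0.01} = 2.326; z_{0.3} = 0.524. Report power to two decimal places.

power ≈ 0.86

For two equal groups, power = Φ(d·√(n/2) − z_{α/2}).
d·√(n/2) = 0.93 × √(27/2) = 0.93 × 3.674 = 3.417.
z_β = 3.417 − 2.326 = 1.091.
Power = Φ(1.091) = 0.862.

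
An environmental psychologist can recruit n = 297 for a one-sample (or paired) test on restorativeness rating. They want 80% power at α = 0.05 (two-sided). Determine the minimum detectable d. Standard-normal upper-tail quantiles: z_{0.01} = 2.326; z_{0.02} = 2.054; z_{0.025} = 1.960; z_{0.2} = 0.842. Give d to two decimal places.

For a single sample (or paired design) of n = 297: d_min = (z_{α/2} + z_β)/√n.
z-sum = 1.960 + 0.842 = 2.802.
d_min = 2.802 / √297 = 2.802 / 17.234 = 0.163.

d_min ≈ 0.16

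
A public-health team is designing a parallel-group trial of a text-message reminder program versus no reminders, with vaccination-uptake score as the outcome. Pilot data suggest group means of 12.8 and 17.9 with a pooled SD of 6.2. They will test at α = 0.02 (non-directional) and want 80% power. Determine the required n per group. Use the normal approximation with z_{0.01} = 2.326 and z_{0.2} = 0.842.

Cohen's d = |M₁ − M₂| / SD_pooled = |12.8 − 17.9| / 6.2 = 5.1 / 6.2 = 0.823.
For two independent groups with equal n: n = 2·((z_{α/2} + z_β) / d)².
z_{α/2} + z_β = 2.326 + 0.842 = 3.168.
n = 2 × (3.168 / 0.823)² = 2 × 3.849² = 2 × 14.82 = 29.6.
Round up to the next whole participant.

n = 30 per group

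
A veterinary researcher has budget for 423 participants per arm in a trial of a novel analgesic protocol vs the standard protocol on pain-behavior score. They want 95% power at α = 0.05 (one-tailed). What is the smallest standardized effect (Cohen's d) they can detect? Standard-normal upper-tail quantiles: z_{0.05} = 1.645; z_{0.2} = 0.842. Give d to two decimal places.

For two independent groups of n = 423 each: d_min = (z_{α} + z_β)·√(2/n).
z-sum = 1.645 + 1.645 = 3.290.
d_min = 3.290 × √(2/423) = 3.290 × 0.0688 = 0.226.

d_min ≈ 0.23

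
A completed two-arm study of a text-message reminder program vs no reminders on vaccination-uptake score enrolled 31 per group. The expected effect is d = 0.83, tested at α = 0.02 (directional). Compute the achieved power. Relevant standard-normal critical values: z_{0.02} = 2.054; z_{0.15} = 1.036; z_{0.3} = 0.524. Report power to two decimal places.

power ≈ 0.89

For two equal groups, power = Φ(d·√(n/2) − z_{α}).
d·√(n/2) = 0.83 × √(31/2) = 0.83 × 3.937 = 3.268.
z_β = 3.268 − 2.054 = 1.214.
Power = Φ(1.214) = 0.888.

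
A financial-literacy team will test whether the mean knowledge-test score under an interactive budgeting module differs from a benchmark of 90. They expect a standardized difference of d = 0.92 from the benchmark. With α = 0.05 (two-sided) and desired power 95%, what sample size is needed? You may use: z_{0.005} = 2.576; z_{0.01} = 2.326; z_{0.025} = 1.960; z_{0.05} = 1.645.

n = 16

For a one-sample test: n = ((z_{α/2} + z_β) / d)².
z_{α/2} + z_β = 1.960 + 1.645 = 3.605.
n = (3.605 / 0.92)² = 3.918² = 15.35.
Round up.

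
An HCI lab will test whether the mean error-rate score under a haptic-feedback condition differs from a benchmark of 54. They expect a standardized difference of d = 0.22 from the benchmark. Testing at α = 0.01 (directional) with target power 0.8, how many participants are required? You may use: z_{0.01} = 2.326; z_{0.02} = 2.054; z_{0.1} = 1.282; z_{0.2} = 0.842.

For a one-sample test: n = ((z_{α} + z_β) / d)².
z_{α} + z_β = 2.326 + 0.842 = 3.168.
n = (3.168 / 0.22)² = 14.400² = 207.36.
Round up.

n = 208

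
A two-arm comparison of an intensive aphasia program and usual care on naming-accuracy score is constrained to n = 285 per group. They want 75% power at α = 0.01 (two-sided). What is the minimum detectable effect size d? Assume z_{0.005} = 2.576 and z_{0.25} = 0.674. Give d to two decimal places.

d_min ≈ 0.27

For two independent groups of n = 285 each: d_min = (z_{α/2} + z_β)·√(2/n).
z-sum = 2.576 + 0.674 = 3.250.
d_min = 3.250 × √(2/285) = 3.250 × 0.0838 = 0.272.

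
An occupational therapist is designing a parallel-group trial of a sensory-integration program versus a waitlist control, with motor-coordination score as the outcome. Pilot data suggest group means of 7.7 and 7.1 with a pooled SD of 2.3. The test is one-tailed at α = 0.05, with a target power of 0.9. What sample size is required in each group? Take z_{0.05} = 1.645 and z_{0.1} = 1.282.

Cohen's d = |M₁ − M₂| / SD_pooled = |7.7 − 7.1| / 2.3 = 0.6 / 2.3 = 0.261.
For two independent groups with equal n: n = 2·((z_{α} + z_β) / d)².
z_{α} + z_β = 1.645 + 1.282 = 2.927.
n = 2 × (2.927 / 0.261)² = 2 × 11.215² = 2 × 125.77 = 251.5.
Round up to the next whole participant.

n = 252 per group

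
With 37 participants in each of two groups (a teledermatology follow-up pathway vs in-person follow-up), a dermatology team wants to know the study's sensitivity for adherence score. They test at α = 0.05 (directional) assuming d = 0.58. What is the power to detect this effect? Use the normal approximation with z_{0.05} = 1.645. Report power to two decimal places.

power ≈ 0.80

For two equal groups, power = Φ(d·√(n/2) − z_{α}).
d·√(n/2) = 0.58 × √(37/2) = 0.58 × 4.301 = 2.495.
z_β = 2.495 − 1.645 = 0.850.
Power = Φ(0.850) = 0.802.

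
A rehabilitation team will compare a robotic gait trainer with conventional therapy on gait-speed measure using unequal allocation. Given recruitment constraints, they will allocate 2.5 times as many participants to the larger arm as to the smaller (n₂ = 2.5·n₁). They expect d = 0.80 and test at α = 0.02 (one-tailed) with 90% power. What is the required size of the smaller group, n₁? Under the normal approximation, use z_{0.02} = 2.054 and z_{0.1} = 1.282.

n₁ = 25

With allocation ratio k = n₂/n₁ = 2.5, Var(x̄₁−x̄₂) = σ²(1/n₁ + 1/(k·n₁)) = σ²·(k+1)/(k·n₁).
So n₁ = (1 + 1/k)·((z_{α} + z_β)/d)² = 1.400 × (3.336/0.80)².
n₁ = 1.400 × 17.39 = 24.3.
Round up: n₁ = 25, giving n₂ = ⌈2.5 × 25⌉ = ⌈62.5⌉ = 63.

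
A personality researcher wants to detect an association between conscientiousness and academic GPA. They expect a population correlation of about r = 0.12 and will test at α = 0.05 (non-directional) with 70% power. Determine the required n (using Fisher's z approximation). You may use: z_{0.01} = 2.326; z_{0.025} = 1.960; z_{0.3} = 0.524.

Fisher's z: C = ½·ln((1+r)/(1−r)) = ½·ln(1.2727) = 0.1206.
n = ((z_{α/2} + z_β)/C)² + 3.
(1.960 + 0.524) / 0.1206 = 2.484 / 0.1206 = 20.597.
n = 20.597² + 3 = 424.24 + 3 = 427.2.
Round up.

n = 428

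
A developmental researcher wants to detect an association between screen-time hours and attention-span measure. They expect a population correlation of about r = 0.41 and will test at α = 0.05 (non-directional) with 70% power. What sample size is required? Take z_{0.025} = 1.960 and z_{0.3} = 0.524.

Fisher's z: C = ½·ln((1+r)/(1−r)) = ½·ln(2.3898) = 0.4356.
n = ((z_{α/2} + z_β)/C)² + 3.
(1.960 + 0.524) / 0.4356 = 2.484 / 0.4356 = 5.702.
n = 5.702² + 3 = 32.52 + 3 = 35.5.
Round up.

n = 36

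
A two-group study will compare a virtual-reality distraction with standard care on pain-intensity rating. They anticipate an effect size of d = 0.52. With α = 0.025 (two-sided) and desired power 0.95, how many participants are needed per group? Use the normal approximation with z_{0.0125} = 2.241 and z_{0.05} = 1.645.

For two independent groups with equal n: n = 2·((z_{α/2} + z_β) / d)².
z_{α/2} + z_β = 2.241 + 1.645 = 3.886.
n = 2 × (3.886 / 0.52)² = 2 × 7.473² = 2 × 55.85 = 111.7.
Round up to the next whole participant.

n = 112 per group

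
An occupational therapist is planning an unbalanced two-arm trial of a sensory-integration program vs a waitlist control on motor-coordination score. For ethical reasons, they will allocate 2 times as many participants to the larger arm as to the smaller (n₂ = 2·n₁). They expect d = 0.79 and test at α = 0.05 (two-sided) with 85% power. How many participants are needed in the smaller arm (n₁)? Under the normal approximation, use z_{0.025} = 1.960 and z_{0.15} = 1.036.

n₁ = 22

With allocation ratio k = n₂/n₁ = 2, Var(x̄₁−x̄₂) = σ²(1/n₁ + 1/(k·n₁)) = σ²·(k+1)/(k·n₁).
So n₁ = (1 + 1/k)·((z_{α/2} + z_β)/d)² = 1.500 × (2.996/0.79)².
n₁ = 1.500 × 14.38 = 21.6.
Round up: n₁ = 22, giving n₂ = 2 × 22 = 44.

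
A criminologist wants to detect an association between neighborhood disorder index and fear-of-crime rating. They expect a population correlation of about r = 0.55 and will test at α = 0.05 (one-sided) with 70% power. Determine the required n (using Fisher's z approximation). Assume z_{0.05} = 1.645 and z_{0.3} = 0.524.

Fisher's z: C = ½·ln((1+r)/(1−r)) = ½·ln(3.4444) = 0.6184.
n = ((z_{α} + z_β)/C)² + 3.
(1.645 + 0.524) / 0.6184 = 2.169 / 0.6184 = 3.507.
n = 3.507² + 3 = 12.30 + 3 = 15.3.
Round up.

n = 16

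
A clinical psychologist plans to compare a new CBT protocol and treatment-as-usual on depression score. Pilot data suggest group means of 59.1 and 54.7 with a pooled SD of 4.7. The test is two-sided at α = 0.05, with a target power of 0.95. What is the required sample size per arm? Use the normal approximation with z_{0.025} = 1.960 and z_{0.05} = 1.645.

n = 30 per group

Cohen's d = |M₁ − M₂| / SD_pooled = |59.1 − 54.7| / 4.7 = 4.4 / 4.7 = 0.936.
For two independent groups with equal n: n = 2·((z_{α/2} + z_β) / d)².
z_{α/2} + z_β = 1.960 + 1.645 = 3.605.
n = 2 × (3.605 / 0.936)² = 2 × 3.851² = 2 × 14.83 = 29.7.
Round up to the next whole participant.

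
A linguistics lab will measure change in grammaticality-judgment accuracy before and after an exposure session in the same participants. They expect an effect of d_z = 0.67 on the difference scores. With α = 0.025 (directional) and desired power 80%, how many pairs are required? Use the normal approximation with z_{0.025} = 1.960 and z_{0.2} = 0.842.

For a paired (one-sample on differences) test: n = ((z_{α} + z_β) / d)².
z_{α} + z_β = 1.960 + 0.842 = 2.802.
n = (2.802 / 0.67)² = 4.182² = 17.49.
Round up.

n = 18 pairs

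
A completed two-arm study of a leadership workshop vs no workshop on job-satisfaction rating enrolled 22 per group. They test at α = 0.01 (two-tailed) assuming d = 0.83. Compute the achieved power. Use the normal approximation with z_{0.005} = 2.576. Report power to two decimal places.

For two equal groups, power = Φ(d·√(n/2) − z_{α/2}).
d·√(n/2) = 0.83 × √(22/2) = 0.83 × 3.317 = 2.753.
z_β = 2.753 − 2.576 = 0.177.
Power = Φ(0.177) = 0.570.

power ≈ 0.57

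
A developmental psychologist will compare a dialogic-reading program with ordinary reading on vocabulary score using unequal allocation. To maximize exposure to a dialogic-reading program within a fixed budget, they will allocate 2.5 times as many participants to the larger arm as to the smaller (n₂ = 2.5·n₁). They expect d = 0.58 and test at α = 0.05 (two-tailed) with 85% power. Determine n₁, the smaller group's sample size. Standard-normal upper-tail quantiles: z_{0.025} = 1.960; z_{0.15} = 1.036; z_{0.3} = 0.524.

n₁ = 38

With allocation ratio k = n₂/n₁ = 2.5, Var(x̄₁−x̄₂) = σ²(1/n₁ + 1/(k·n₁)) = σ²·(k+1)/(k·n₁).
So n₁ = (1 + 1/k)·((z_{α/2} + z_β)/d)² = 1.400 × (2.996/0.58)².
n₁ = 1.400 × 26.68 = 37.4.
Round up: n₁ = 38, giving n₂ = 2.5 × 38 = 95.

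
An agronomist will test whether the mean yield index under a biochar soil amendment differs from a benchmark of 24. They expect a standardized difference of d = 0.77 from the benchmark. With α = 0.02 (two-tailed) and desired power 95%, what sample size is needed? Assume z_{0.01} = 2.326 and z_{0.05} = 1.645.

n = 27

For a one-sample test: n = ((z_{α/2} + z_β) / d)².
z_{α/2} + z_β = 2.326 + 1.645 = 3.971.
n = (3.971 / 0.77)² = 5.157² = 26.60.
Round up.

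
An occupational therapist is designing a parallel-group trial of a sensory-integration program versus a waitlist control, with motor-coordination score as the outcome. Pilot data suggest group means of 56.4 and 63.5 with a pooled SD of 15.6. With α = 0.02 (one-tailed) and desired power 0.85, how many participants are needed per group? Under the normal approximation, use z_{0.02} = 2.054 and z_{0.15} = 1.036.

n = 93 per group

Cohen's d = |M₁ − M₂| / SD_pooled = |56.4 − 63.5| / 15.6 = 7.1 / 15.6 = 0.455.
For two independent groups with equal n: n = 2·((z_{α} + z_β) / d)².
z_{α} + z_β = 2.054 + 1.036 = 3.090.
n = 2 × (3.090 / 0.455)² = 2 × 6.791² = 2 × 46.12 = 92.2.
Round up to the next whole participant.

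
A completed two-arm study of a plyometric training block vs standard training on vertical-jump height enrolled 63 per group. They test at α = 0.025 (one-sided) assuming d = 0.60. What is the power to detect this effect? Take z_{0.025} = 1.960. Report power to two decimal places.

For two equal groups, power = Φ(d·√(n/2) − z_{α}).
d·√(n/2) = 0.60 × √(63/2) = 0.60 × 5.612 = 3.367.
z_β = 3.367 − 1.960 = 1.407.
Power = Φ(1.407) = 0.920.

power ≈ 0.92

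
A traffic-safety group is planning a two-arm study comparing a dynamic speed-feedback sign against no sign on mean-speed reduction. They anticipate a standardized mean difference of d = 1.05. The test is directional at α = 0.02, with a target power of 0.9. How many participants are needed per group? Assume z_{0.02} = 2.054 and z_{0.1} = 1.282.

For two independent groups with equal n: n = 2·((z_{α} + z_β) / d)².
z_{α} + z_β = 2.054 + 1.282 = 3.336.
n = 2 × (3.336 / 1.05)² = 2 × 3.177² = 2 × 10.09 = 20.2.
Round up to the next whole participant.

n = 21 per group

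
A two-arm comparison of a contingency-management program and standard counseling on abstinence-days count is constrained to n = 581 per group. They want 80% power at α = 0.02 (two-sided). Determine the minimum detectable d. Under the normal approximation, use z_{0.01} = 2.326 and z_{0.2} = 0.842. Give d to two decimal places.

For two independent groups of n = 581 each: d_min = (z_{α/2} + z_β)·√(2/n).
z-sum = 2.326 + 0.842 = 3.168.
d_min = 3.168 × √(2/581) = 3.168 × 0.0587 = 0.186.

d_min ≈ 0.19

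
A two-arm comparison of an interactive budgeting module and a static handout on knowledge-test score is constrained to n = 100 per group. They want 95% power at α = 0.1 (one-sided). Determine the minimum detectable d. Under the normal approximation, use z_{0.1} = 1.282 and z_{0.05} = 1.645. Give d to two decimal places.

d_min ≈ 0.41

For two independent groups of n = 100 each: d_min = (z_{α} + z_β)·√(2/n).
z-sum = 1.282 + 1.645 = 2.927.
d_min = 2.927 × √(2/100) = 2.927 × 0.1414 = 0.414.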